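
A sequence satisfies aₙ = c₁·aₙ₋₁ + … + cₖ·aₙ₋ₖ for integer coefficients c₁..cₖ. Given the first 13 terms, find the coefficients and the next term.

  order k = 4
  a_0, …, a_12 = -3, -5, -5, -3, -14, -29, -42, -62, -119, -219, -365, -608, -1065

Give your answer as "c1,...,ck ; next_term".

  a_4 = 1·-3 + 0·-5 + 1·-5 + 2·-3 = -14
  a_5 = 1·-14 + 0·-3 + 1·-5 + 2·-5 = -29
  a_6 = 1·-29 + 0·-14 + 1·-3 + 2·-5 = -42
  a_7 = 1·-42 + 0·-29 + 1·-14 + 2·-3 = -62
  a_8 = 1·-62 + 0·-42 + 1·-29 + 2·-14 = -119
  a_9 = 1·-119 + 0·-62 + 1·-42 + 2·-29 = -219
  a_10 = 1·-219 + 0·-119 + 1·-62 + 2·-42 = -365
  a_11 = 1·-365 + 0·-219 + 1·-119 + 2·-62 = -608
  a_12 = 1·-608 + 0·-365 + 1·-219 + 2·-119 = -1065
  a_13 = 1·-1065 + 0·-608 + 1·-365 + 2·-219 = -1868

1,0,1,2 ; -1868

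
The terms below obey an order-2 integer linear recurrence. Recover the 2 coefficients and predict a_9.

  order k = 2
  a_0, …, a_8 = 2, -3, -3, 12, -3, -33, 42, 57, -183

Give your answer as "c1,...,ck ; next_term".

-1,-3 ; 12

  a_2 = -1·-3 + -3·2 = -3
  a_3 = -1·-3 + -3·-3 = 12
  a_4 = -1·12 + -3·-3 = -3
  a_5 = -1·-3 + -3·12 = -33
  a_6 = -1·-33 + -3·-3 = 42
  a_7 = -1·42 + -3·-33 = 57
  a_8 = -1·57 + -3·42 = -183
  a_9 = -1·-183 + -3·57 = 12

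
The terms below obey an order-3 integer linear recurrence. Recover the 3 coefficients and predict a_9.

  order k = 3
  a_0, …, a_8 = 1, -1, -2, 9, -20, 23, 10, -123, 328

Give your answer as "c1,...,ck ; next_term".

-2,-1,4 ; -493

  a_3 = -2·-2 + -1·-1 + 4·1 = 9
  a_4 = -2·9 + -1·-2 + 4·-1 = -20
  a_5 = -2·-20 + -1·9 + 4·-2 = 23
  a_6 = -2·23 + -1·-20 + 4·9 = 10
  a_7 = -2·10 + -1·23 + 4·-20 = -123
  a_8 = -2·-123 + -1·10 + 4·23 = 328
  a_9 = -2·328 + -1·-123 + 4·10 = -493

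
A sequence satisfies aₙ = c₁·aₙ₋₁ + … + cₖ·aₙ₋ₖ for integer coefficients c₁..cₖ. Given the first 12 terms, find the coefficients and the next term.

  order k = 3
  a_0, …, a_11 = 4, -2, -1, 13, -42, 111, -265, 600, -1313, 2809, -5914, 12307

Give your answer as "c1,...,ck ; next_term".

-3,-1,2 ; -25389

  a_3 = -3·-1 + -1·-2 + 2·4 = 13
  a_4 = -3·13 + -1·-1 + 2·-2 = -42
  a_5 = -3·-42 + -1·13 + 2·-1 = 111
  a_6 = -3·111 + -1·-42 + 2·13 = -265
  a_7 = -3·-265 + -1·111 + 2·-42 = 600
  a_8 = -3·600 + -1·-265 + 2·111 = -1313
  a_9 = -3·-1313 + -1·600 + 2·-265 = 2809
  a_10 = -3·2809 + -1·-1313 + 2·600 = -5914
  a_11 = -3·-5914 + -1·2809 + 2·-1313 = 12307
  a_12 = -3·12307 + -1·-5914 + 2·2809 = -25389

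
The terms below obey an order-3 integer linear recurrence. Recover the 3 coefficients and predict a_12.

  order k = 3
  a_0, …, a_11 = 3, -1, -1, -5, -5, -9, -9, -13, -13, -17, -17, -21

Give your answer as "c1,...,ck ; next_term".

  a_3 = 1·-1 + 1·-1 + -1·3 = -5
  a_4 = 1·-5 + 1·-1 + -1·-1 = -5
  a_5 = 1·-5 + 1·-5 + -1·-1 = -9
  a_6 = 1·-9 + 1·-5 + -1·-5 = -9
  a_7 = 1·-9 + 1·-9 + -1·-5 = -13
  a_8 = 1·-13 + 1·-9 + -1·-9 = -13
  a_9 = 1·-13 + 1·-13 + -1·-9 = -17
  a_10 = 1·-17 + 1·-13 + -1·-13 = -17
  a_11 = 1·-17 + 1·-17 + -1·-13 = -21
  a_12 = 1·-21 + 1·-17 + -1·-17 = -21

1,1,-1 ; -21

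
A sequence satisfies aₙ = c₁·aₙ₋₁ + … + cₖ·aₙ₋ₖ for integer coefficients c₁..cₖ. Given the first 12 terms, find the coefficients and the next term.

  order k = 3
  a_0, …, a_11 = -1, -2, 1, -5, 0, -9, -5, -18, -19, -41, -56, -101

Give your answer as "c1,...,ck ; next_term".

0,2,1 ; -153

  a_3 = 0·1 + 2·-2 + 1·-1 = -5
  a_4 = 0·-5 + 2·1 + 1·-2 = 0
  a_5 = 0·0 + 2·-5 + 1·1 = -9
  a_6 = 0·-9 + 2·0 + 1·-5 = -5
  a_7 = 0·-5 + 2·-9 + 1·0 = -18
  a_8 = 0·-18 + 2·-5 + 1·-9 = -19
  a_9 = 0·-19 + 2·-18 + 1·-5 = -41
  a_10 = 0·-41 + 2·-19 + 1·-18 = -56
  a_11 = 0·-56 + 2·-41 + 1·-19 = -101
  a_12 = 0·-101 + 2·-56 + 1·-41 = -153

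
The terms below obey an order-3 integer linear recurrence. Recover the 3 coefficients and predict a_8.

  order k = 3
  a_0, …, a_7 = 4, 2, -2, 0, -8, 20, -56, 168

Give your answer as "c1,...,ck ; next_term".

  a_3 = -2·-2 + 2·2 + -2·4 = 0
  a_4 = -2·0 + 2·-2 + -2·2 = -8
  a_5 = -2·-8 + 2·0 + -2·-2 = 20
  a_6 = -2·20 + 2·-8 + -2·0 = -56
  a_7 = -2·-56 + 2·20 + -2·-8 = 168
  a_8 = -2·168 + 2·-56 + -2·20 = -488

-2,2,-2 ; -488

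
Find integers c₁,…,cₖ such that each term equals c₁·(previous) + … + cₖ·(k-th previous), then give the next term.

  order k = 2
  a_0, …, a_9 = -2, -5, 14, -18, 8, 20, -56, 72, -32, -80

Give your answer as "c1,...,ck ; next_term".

  a_2 = -2·-5 + -2·-2 = 14
  a_3 = -2·14 + -2·-5 = -18
  a_4 = -2·-18 + -2·14 = 8
  a_5 = -2·8 + -2·-18 = 20
  a_6 = -2·20 + -2·8 = -56
  a_7 = -2·-56 + -2·20 = 72
  a_8 = -2·72 + -2·-56 = -32
  a_9 = -2·-32 + -2·72 = -80
  a_10 = -2·-80 + -2·-32 = 224

-2,-2 ; 224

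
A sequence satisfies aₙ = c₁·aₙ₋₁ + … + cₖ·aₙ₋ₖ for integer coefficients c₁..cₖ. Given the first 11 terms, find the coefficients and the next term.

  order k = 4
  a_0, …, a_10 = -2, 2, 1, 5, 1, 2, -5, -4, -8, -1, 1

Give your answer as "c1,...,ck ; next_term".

  a_4 = 0·5 + 1·1 + -1·2 + -1·-2 = 1
  a_5 = 0·1 + 1·5 + -1·1 + -1·2 = 2
  a_6 = 0·2 + 1·1 + -1·5 + -1·1 = -5
  a_7 = 0·-5 + 1·2 + -1·1 + -1·5 = -4
  a_8 = 0·-4 + 1·-5 + -1·2 + -1·1 = -8
  a_9 = 0·-8 + 1·-4 + -1·-5 + -1·2 = -1
  a_10 = 0·-1 + 1·-8 + -1·-4 + -1·-5 = 1
  a_11 = 0·1 + 1·-1 + -1·-8 + -1·-4 = 11

0,1,-1,-1 ; 11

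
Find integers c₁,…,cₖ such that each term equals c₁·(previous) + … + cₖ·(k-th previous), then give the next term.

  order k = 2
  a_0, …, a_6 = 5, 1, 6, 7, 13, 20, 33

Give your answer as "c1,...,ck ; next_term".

1,1 ; 53

  a_2 = 1·1 + 1·5 = 6
  a_3 = 1·6 + 1·1 = 7
  a_4 = 1·7 + 1·6 = 13
  a_5 = 1·13 + 1·7 = 20
  a_6 = 1·20 + 1·13 = 33
  a_7 = 1·33 + 1·20 = 53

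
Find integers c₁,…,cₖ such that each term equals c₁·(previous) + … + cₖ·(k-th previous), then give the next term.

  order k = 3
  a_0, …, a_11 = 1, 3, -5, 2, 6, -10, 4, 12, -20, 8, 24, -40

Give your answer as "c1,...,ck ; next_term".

  a_3 = 0·-5 + 0·3 + 2·1 = 2
  a_4 = 0·2 + 0·-5 + 2·3 = 6
  a_5 = 0·6 + 0·2 + 2·-5 = -10
  a_6 = 0·-10 + 0·6 + 2·2 = 4
  a_7 = 0·4 + 0·-10 + 2·6 = 12
  a_8 = 0·12 + 0·4 + 2·-10 = -20
  a_9 = 0·-20 + 0·12 + 2·4 = 8
  a_10 = 0·8 + 0·-20 + 2·12 = 24
  a_11 = 0·24 + 0·8 + 2·-20 = -40
  a_12 = 0·-40 + 0·24 + 2·8 = 16

0,0,2 ; 16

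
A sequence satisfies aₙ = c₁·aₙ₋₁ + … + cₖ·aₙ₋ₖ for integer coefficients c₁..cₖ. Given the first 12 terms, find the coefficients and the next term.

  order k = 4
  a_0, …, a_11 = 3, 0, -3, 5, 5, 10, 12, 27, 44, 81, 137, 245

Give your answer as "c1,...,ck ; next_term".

  a_4 = 1·5 + 1·-3 + 0·0 + 1·3 = 5
  a_5 = 1·5 + 1·5 + 0·-3 + 1·0 = 10
  a_6 = 1·10 + 1·5 + 0·5 + 1·-3 = 12
  a_7 = 1·12 + 1·10 + 0·5 + 1·5 = 27
  a_8 = 1·27 + 1·12 + 0·10 + 1·5 = 44
  a_9 = 1·44 + 1·27 + 0·12 + 1·10 = 81
  a_10 = 1·81 + 1·44 + 0·27 + 1·12 = 137
  a_11 = 1·137 + 1·81 + 0·44 + 1·27 = 245
  a_12 = 1·245 + 1·137 + 0·81 + 1·44 = 426

1,1,0,1 ; 426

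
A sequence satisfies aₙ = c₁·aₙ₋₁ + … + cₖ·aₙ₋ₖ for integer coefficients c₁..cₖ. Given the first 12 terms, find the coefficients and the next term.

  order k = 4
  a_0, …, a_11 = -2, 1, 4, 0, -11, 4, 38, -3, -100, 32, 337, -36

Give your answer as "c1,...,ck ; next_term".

1,-2,3,3 ; -914

  a_4 = 1·0 + -2·4 + 3·1 + 3·-2 = -11
  a_5 = 1·-11 + -2·0 + 3·4 + 3·1 = 4
  a_6 = 1·4 + -2·-11 + 3·0 + 3·4 = 38
  a_7 = 1·38 + -2·4 + 3·-11 + 3·0 = -3
  a_8 = 1·-3 + -2·38 + 3·4 + 3·-11 = -100
  a_9 = 1·-100 + -2·-3 + 3·38 + 3·4 = 32
  a_10 = 1·32 + -2·-100 + 3·-3 + 3·38 = 337
  a_11 = 1·337 + -2·32 + 3·-100 + 3·-3 = -36
  a_12 = 1·-36 + -2·337 + 3·32 + 3·-100 = -914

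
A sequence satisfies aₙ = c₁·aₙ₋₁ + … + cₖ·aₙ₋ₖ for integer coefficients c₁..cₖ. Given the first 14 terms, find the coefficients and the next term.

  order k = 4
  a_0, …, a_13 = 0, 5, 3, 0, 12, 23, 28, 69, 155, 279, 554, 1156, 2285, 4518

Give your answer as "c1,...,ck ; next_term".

  a_4 = 2·0 + -1·3 + 3·5 + -2·0 = 12
  a_5 = 2·12 + -1·0 + 3·3 + -2·5 = 23
  a_6 = 2·23 + -1·12 + 3·0 + -2·3 = 28
  a_7 = 2·28 + -1·23 + 3·12 + -2·0 = 69
  a_8 = 2·69 + -1·28 + 3·23 + -2·12 = 155
  a_9 = 2·155 + -1·69 + 3·28 + -2·23 = 279
  a_10 = 2·279 + -1·155 + 3·69 + -2·28 = 554
  a_11 = 2·554 + -1·279 + 3·155 + -2·69 = 1156
  a_12 = 2·1156 + -1·554 + 3·279 + -2·155 = 2285
  a_13 = 2·2285 + -1·1156 + 3·554 + -2·279 = 4518
  a_14 = 2·4518 + -1·2285 + 3·1156 + -2·554 = 9111

2,-1,3,-2 ; 9111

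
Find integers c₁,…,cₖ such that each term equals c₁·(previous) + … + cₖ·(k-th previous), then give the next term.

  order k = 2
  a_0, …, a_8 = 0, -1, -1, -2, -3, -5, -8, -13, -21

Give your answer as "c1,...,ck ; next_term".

1,1 ; -34

  a_2 = 1·-1 + 1·0 = -1
  a_3 = 1·-1 + 1·-1 = -2
  a_4 = 1·-2 + 1·-1 = -3
  a_5 = 1·-3 + 1·-2 = -5
  a_6 = 1·-5 + 1·-3 = -8
  a_7 = 1·-8 + 1·-5 = -13
  a_8 = 1·-13 + 1·-8 = -21
  a_9 = 1·-21 + 1·-13 = -34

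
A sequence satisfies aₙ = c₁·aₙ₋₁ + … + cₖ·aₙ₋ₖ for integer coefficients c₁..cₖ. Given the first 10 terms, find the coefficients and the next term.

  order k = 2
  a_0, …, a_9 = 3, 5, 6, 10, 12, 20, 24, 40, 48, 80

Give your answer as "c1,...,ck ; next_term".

  a_2 = 0·5 + 2·3 = 6
  a_3 = 0·6 + 2·5 = 10
  a_4 = 0·10 + 2·6 = 12
  a_5 = 0·12 + 2·10 = 20
  a_6 = 0·20 + 2·12 = 24
  a_7 = 0·24 + 2·20 = 40
  a_8 = 0·40 + 2·24 = 48
  a_9 = 0·48 + 2·40 = 80
  a_10 = 0·80 + 2·48 = 96

0,2 ; 96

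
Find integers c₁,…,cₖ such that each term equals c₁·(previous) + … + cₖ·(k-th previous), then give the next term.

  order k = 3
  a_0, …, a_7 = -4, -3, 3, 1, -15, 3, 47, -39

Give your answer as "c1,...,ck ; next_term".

  a_3 = 0·3 + -3·-3 + 2·-4 = 1
  a_4 = 0·1 + -3·3 + 2·-3 = -15
  a_5 = 0·-15 + -3·1 + 2·3 = 3
  a_6 = 0·3 + -3·-15 + 2·1 = 47
  a_7 = 0·47 + -3·3 + 2·-15 = -39
  a_8 = 0·-39 + -3·47 + 2·3 = -135

0,-3,2 ; -135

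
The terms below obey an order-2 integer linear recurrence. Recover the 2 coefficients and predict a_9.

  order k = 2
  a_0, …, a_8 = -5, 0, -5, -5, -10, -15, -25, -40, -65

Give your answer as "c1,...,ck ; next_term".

1,1 ; -105

  a_2 = 1·0 + 1·-5 = -5
  a_3 = 1·-5 + 1·0 = -5
  a_4 = 1·-5 + 1·-5 = -10
  a_5 = 1·-10 + 1·-5 = -15
  a_6 = 1·-15 + 1·-10 = -25
  a_7 = 1·-25 + 1·-15 = -40
  a_8 = 1·-40 + 1·-25 = -65
  a_9 = 1·-65 + 1·-40 = -105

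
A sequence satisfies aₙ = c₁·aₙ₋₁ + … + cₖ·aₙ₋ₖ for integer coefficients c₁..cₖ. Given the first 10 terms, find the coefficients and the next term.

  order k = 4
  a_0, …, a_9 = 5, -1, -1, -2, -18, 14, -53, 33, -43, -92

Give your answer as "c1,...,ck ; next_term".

-1,2,3,-3 ; 264

  a_4 = -1·-2 + 2·-1 + 3·-1 + -3·5 = -18
  a_5 = -1·-18 + 2·-2 + 3·-1 + -3·-1 = 14
  a_6 = -1·14 + 2·-18 + 3·-2 + -3·-1 = -53
  a_7 = -1·-53 + 2·14 + 3·-18 + -3·-2 = 33
  a_8 = -1·33 + 2·-53 + 3·14 + -3·-18 = -43
  a_9 = -1·-43 + 2·33 + 3·-53 + -3·14 = -92
  a_10 = -1·-92 + 2·-43 + 3·33 + -3·-53 = 264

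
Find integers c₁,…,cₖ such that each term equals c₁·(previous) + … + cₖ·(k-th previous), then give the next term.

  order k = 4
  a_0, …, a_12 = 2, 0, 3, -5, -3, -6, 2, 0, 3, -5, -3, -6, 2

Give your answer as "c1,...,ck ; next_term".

1,0,-1,1 ; 0

  a_4 = 1·-5 + 0·3 + -1·0 + 1·2 = -3
  a_5 = 1·-3 + 0·-5 + -1·3 + 1·0 = -6
  a_6 = 1·-6 + 0·-3 + -1·-5 + 1·3 = 2
  a_7 = 1·2 + 0·-6 + -1·-3 + 1·-5 = 0
  a_8 = 1·0 + 0·2 + -1·-6 + 1·-3 = 3
  a_9 = 1·3 + 0·0 + -1·2 + 1·-6 = -5
  a_10 = 1·-5 + 0·3 + -1·0 + 1·2 = -3
  a_11 = 1·-3 + 0·-5 + -1·3 + 1·0 = -6
  a_12 = 1·-6 + 0·-3 + -1·-5 + 1·3 = 2
  a_13 = 1·2 + 0·-6 + -1·-3 + 1·-5 = 0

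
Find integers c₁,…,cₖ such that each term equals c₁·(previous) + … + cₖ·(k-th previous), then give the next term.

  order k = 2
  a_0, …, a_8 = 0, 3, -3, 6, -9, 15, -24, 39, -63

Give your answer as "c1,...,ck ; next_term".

-1,1 ; 102

  a_2 = -1·3 + 1·0 = -3
  a_3 = -1·-3 + 1·3 = 6
  a_4 = -1·6 + 1·-3 = -9
  a_5 = -1·-9 + 1·6 = 15
  a_6 = -1·15 + 1·-9 = -24
  a_7 = -1·-24 + 1·15 = 39
  a_8 = -1·39 + 1·-24 = -63
  a_9 = -1·-63 + 1·39 = 102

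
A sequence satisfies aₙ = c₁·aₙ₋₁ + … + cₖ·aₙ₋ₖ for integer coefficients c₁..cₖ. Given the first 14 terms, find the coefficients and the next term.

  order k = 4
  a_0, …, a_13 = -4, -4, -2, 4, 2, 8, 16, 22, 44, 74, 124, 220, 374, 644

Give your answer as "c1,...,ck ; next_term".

1,1,1,-1 ; 1114

  a_4 = 1·4 + 1·-2 + 1·-4 + -1·-4 = 2
  a_5 = 1·2 + 1·4 + 1·-2 + -1·-4 = 8
  a_6 = 1·8 + 1·2 + 1·4 + -1·-2 = 16
  a_7 = 1·16 + 1·8 + 1·2 + -1·4 = 22
  a_8 = 1·22 + 1·16 + 1·8 + -1·2 = 44
  a_9 = 1·44 + 1·22 + 1·16 + -1·8 = 74
  a_10 = 1·74 + 1·44 + 1·22 + -1·16 = 124
  a_11 = 1·124 + 1·74 + 1·44 + -1·22 = 220
  a_12 = 1·220 + 1·124 + 1·74 + -1·44 = 374
  a_13 = 1·374 + 1·220 + 1·124 + -1·74 = 644
  a_14 = 1·644 + 1·374 + 1·220 + -1·124 = 1114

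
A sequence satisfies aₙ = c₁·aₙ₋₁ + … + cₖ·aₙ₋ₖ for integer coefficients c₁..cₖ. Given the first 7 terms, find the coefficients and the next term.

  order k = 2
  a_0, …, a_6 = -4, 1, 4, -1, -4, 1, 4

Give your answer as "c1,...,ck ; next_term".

0,-1 ; -1

  a_2 = 0·1 + -1·-4 = 4
  a_3 = 0·4 + -1·1 = -1
  a_4 = 0·-1 + -1·4 = -4
  a_5 = 0·-4 + -1·-1 = 1
  a_6 = 0·1 + -1·-4 = 4
  a_7 = 0·4 + -1·1 = -1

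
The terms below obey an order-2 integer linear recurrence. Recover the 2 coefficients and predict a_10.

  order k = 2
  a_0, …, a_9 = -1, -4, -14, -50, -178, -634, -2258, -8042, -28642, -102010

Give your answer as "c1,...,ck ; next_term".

3,2 ; -363314

  a_2 = 3·-4 + 2·-1 = -14
  a_3 = 3·-14 + 2·-4 = -50
  a_4 = 3·-50 + 2·-14 = -178
  a_5 = 3·-178 + 2·-50 = -634
  a_6 = 3·-634 + 2·-178 = -2258
  a_7 = 3·-2258 + 2·-634 = -8042
  a_8 = 3·-8042 + 2·-2258 = -28642
  a_9 = 3·-28642 + 2·-8042 = -102010
  a_10 = 3·-102010 + 2·-28642 = -363314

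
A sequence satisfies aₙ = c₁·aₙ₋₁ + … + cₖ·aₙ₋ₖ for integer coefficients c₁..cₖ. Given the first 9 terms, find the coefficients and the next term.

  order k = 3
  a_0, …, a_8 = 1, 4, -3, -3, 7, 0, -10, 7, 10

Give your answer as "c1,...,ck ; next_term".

0,-1,1 ; -17

  a_3 = 0·-3 + -1·4 + 1·1 = -3
  a_4 = 0·-3 + -1·-3 + 1·4 = 7
  a_5 = 0·7 + -1·-3 + 1·-3 = 0
  a_6 = 0·0 + -1·7 + 1·-3 = -10
  a_7 = 0·-10 + -1·0 + 1·7 = 7
  a_8 = 0·7 + -1·-10 + 1·0 = 10
  a_9 = 0·10 + -1·7 + 1·-10 = -17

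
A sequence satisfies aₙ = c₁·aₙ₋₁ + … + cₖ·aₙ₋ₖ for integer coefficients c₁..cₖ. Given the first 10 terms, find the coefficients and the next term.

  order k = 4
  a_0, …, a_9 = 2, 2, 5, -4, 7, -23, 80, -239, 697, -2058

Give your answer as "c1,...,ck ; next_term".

-3,-1,-2,2 ; 6115

  a_4 = -3·-4 + -1·5 + -2·2 + 2·2 = 7
  a_5 = -3·7 + -1·-4 + -2·5 + 2·2 = -23
  a_6 = -3·-23 + -1·7 + -2·-4 + 2·5 = 80
  a_7 = -3·80 + -1·-23 + -2·7 + 2·-4 = -239
  a_8 = -3·-239 + -1·80 + -2·-23 + 2·7 = 697
  a_9 = -3·697 + -1·-239 + -2·80 + 2·-23 = -2058
  a_10 = -3·-2058 + -1·697 + -2·-239 + 2·80 = 6115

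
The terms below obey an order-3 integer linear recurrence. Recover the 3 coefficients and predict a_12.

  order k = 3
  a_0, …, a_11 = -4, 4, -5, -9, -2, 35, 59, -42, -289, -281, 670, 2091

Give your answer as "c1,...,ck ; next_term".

  a_3 = 1·-5 + -3·4 + -2·-4 = -9
  a_4 = 1·-9 + -3·-5 + -2·4 = -2
  a_5 = 1·-2 + -3·-9 + -2·-5 = 35
  a_6 = 1·35 + -3·-2 + -2·-9 = 59
  a_7 = 1·59 + -3·35 + -2·-2 = -42
  a_8 = 1·-42 + -3·59 + -2·35 = -289
  a_9 = 1·-289 + -3·-42 + -2·59 = -281
  a_10 = 1·-281 + -3·-289 + -2·-42 = 670
  a_11 = 1·670 + -3·-281 + -2·-289 = 2091
  a_12 = 1·2091 + -3·670 + -2·-281 = 643

1,-3,-2 ; 643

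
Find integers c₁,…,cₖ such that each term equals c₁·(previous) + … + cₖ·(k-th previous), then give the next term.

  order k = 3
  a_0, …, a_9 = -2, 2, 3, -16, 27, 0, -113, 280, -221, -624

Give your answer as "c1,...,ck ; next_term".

-2,-3,2 ; 2471

  a_3 = -2·3 + -3·2 + 2·-2 = -16
  a_4 = -2·-16 + -3·3 + 2·2 = 27
  a_5 = -2·27 + -3·-16 + 2·3 = 0
  a_6 = -2·0 + -3·27 + 2·-16 = -113
  a_7 = -2·-113 + -3·0 + 2·27 = 280
  a_8 = -2·280 + -3·-113 + 2·0 = -221
  a_9 = -2·-221 + -3·280 + 2·-113 = -624
  a_10 = -2·-624 + -3·-221 + 2·280 = 2471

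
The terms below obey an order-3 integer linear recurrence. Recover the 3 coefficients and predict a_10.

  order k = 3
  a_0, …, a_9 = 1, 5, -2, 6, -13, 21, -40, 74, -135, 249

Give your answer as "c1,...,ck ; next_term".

  a_3 = -1·-2 + 1·5 + -1·1 = 6
  a_4 = -1·6 + 1·-2 + -1·5 = -13
  a_5 = -1·-13 + 1·6 + -1·-2 = 21
  a_6 = -1·21 + 1·-13 + -1·6 = -40
  a_7 = -1·-40 + 1·21 + -1·-13 = 74
  a_8 = -1·74 + 1·-40 + -1·21 = -135
  a_9 = -1·-135 + 1·74 + -1·-40 = 249
  a_10 = -1·249 + 1·-135 + -1·74 = -458

-1,1,-1 ; -458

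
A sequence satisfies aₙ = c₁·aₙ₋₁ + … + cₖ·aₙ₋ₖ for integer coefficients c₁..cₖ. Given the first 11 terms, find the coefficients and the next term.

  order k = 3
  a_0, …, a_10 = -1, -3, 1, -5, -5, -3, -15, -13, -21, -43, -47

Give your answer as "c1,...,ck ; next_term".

  a_3 = 0·1 + 1·-3 + 2·-1 = -5
  a_4 = 0·-5 + 1·1 + 2·-3 = -5
  a_5 = 0·-5 + 1·-5 + 2·1 = -3
  a_6 = 0·-3 + 1·-5 + 2·-5 = -15
  a_7 = 0·-15 + 1·-3 + 2·-5 = -13
  a_8 = 0·-13 + 1·-15 + 2·-3 = -21
  a_9 = 0·-21 + 1·-13 + 2·-15 = -43
  a_10 = 0·-43 + 1·-21 + 2·-13 = -47
  a_11 = 0·-47 + 1·-43 + 2·-21 = -85

0,1,2 ; -85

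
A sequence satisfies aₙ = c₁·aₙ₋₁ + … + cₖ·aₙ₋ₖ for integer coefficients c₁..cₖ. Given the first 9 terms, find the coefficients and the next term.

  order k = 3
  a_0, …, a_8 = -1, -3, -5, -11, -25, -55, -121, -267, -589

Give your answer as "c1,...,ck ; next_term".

  a_3 = 2·-5 + 0·-3 + 1·-1 = -11
  a_4 = 2·-11 + 0·-5 + 1·-3 = -25
  a_5 = 2·-25 + 0·-11 + 1·-5 = -55
  a_6 = 2·-55 + 0·-25 + 1·-11 = -121
  a_7 = 2·-121 + 0·-55 + 1·-25 = -267
  a_8 = 2·-267 + 0·-121 + 1·-55 = -589
  a_9 = 2·-589 + 0·-267 + 1·-121 = -1299

2,0,1 ; -1299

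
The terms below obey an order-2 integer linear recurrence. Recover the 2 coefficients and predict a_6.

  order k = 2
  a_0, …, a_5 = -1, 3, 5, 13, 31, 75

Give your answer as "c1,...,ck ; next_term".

  a_2 = 2·3 + 1·-1 = 5
  a_3 = 2·5 + 1·3 = 13
  a_4 = 2·13 + 1·5 = 31
  a_5 = 2·31 + 1·13 = 75
  a_6 = 2·75 + 1·31 = 181

2,1 ; 181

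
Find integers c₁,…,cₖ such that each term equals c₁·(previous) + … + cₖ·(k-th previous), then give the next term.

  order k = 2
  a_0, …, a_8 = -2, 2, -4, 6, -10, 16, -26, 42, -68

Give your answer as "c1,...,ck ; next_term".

  a_2 = -1·2 + 1·-2 = -4
  a_3 = -1·-4 + 1·2 = 6
  a_4 = -1·6 + 1·-4 = -10
  a_5 = -1·-10 + 1·6 = 16
  a_6 = -1·16 + 1·-10 = -26
  a_7 = -1·-26 + 1·16 = 42
  a_8 = -1·42 + 1·-26 = -68
  a_9 = -1·-68 + 1·42 = 110

-1,1 ; 110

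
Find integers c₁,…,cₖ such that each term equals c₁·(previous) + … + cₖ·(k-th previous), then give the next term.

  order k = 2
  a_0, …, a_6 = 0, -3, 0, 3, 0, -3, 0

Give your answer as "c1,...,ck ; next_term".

  a_2 = 0·-3 + -1·0 = 0
  a_3 = 0·0 + -1·-3 = 3
  a_4 = 0·3 + -1·0 = 0
  a_5 = 0·0 + -1·3 = -3
  a_6 = 0·-3 + -1·0 = 0
  a_7 = 0·0 + -1·-3 = 3

0,-1 ; 3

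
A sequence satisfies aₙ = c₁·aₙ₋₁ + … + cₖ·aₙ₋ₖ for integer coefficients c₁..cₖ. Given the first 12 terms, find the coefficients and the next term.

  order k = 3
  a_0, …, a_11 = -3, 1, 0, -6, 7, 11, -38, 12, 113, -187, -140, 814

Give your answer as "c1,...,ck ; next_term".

  a_3 = -1·0 + -3·1 + 1·-3 = -6
  a_4 = -1·-6 + -3·0 + 1·1 = 7
  a_5 = -1·7 + -3·-6 + 1·0 = 11
  a_6 = -1·11 + -3·7 + 1·-6 = -38
  a_7 = -1·-38 + -3·11 + 1·7 = 12
  a_8 = -1·12 + -3·-38 + 1·11 = 113
  a_9 = -1·113 + -3·12 + 1·-38 = -187
  a_10 = -1·-187 + -3·113 + 1·12 = -140
  a_11 = -1·-140 + -3·-187 + 1·113 = 814
  a_12 = -1·814 + -3·-140 + 1·-187 = -581

-1,-3,1 ; -581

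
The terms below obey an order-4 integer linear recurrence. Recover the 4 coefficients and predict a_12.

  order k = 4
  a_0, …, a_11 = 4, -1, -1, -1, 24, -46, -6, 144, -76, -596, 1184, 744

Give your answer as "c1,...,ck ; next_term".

  a_4 = -2·-1 + -4·-1 + -2·-1 + 4·4 = 24
  a_5 = -2·24 + -4·-1 + -2·-1 + 4·-1 = -46
  a_6 = -2·-46 + -4·24 + -2·-1 + 4·-1 = -6
  a_7 = -2·-6 + -4·-46 + -2·24 + 4·-1 = 144
  a_8 = -2·144 + -4·-6 + -2·-46 + 4·24 = -76
  a_9 = -2·-76 + -4·144 + -2·-6 + 4·-46 = -596
  a_10 = -2·-596 + -4·-76 + -2·144 + 4·-6 = 1184
  a_11 = -2·1184 + -4·-596 + -2·-76 + 4·144 = 744
  a_12 = -2·744 + -4·1184 + -2·-596 + 4·-76 = -5336

-2,-4,-2,4 ; -5336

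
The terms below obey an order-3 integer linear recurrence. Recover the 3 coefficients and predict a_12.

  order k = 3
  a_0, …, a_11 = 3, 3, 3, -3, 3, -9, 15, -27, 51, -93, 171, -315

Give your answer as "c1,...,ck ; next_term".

  a_3 = -1·3 + 1·3 + -1·3 = -3
  a_4 = -1·-3 + 1·3 + -1·3 = 3
  a_5 = -1·3 + 1·-3 + -1·3 = -9
  a_6 = -1·-9 + 1·3 + -1·-3 = 15
  a_7 = -1·15 + 1·-9 + -1·3 = -27
  a_8 = -1·-27 + 1·15 + -1·-9 = 51
  a_9 = -1·51 + 1·-27 + -1·15 = -93
  a_10 = -1·-93 + 1·51 + -1·-27 = 171
  a_11 = -1·171 + 1·-93 + -1·51 = -315
  a_12 = -1·-315 + 1·171 + -1·-93 = 579

-1,1,-1 ; 579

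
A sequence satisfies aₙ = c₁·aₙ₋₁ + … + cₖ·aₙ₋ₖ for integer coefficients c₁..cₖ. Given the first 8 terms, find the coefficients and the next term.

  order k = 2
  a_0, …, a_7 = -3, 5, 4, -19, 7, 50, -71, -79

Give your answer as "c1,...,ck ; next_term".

-1,-3 ; 292

  a_2 = -1·5 + -3·-3 = 4
  a_3 = -1·4 + -3·5 = -19
  a_4 = -1·-19 + -3·4 = 7
  a_5 = -1·7 + -3·-19 = 50
  a_6 = -1·50 + -3·7 = -71
  a_7 = -1·-71 + -3·50 = -79
  a_8 = -1·-79 + -3·-71 = 292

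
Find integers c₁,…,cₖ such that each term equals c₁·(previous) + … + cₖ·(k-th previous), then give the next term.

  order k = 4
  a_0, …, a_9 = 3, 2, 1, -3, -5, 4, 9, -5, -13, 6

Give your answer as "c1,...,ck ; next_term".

0,-2,0,-1 ; 17

  a_4 = 0·-3 + -2·1 + 0·2 + -1·3 = -5
  a_5 = 0·-5 + -2·-3 + 0·1 + -1·2 = 4
  a_6 = 0·4 + -2·-5 + 0·-3 + -1·1 = 9
  a_7 = 0·9 + -2·4 + 0·-5 + -1·-3 = -5
  a_8 = 0·-5 + -2·9 + 0·4 + -1·-5 = -13
  a_9 = 0·-13 + -2·-5 + 0·9 + -1·4 = 6
  a_10 = 0·6 + -2·-13 + 0·-5 + -1·9 = 17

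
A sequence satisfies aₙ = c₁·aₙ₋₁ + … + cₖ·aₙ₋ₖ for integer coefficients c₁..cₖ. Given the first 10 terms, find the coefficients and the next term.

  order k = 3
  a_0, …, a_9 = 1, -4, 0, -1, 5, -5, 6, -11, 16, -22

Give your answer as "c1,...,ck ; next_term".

-1,0,-1 ; 33

  a_3 = -1·0 + 0·-4 + -1·1 = -1
  a_4 = -1·-1 + 0·0 + -1·-4 = 5
  a_5 = -1·5 + 0·-1 + -1·0 = -5
  a_6 = -1·-5 + 0·5 + -1·-1 = 6
  a_7 = -1·6 + 0·-5 + -1·5 = -11
  a_8 = -1·-11 + 0·6 + -1·-5 = 16
  a_9 = -1·16 + 0·-11 + -1·6 = -22
  a_10 = -1·-22 + 0·16 + -1·-11 = 33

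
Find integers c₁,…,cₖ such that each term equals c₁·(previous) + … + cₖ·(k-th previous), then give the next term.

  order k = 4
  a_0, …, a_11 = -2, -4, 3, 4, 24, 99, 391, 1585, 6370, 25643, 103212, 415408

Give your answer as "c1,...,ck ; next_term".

  a_4 = 3·4 + 4·3 + 1·-4 + -2·-2 = 24
  a_5 = 3·24 + 4·4 + 1·3 + -2·-4 = 99
  a_6 = 3·99 + 4·24 + 1·4 + -2·3 = 391
  a_7 = 3·391 + 4·99 + 1·24 + -2·4 = 1585
  a_8 = 3·1585 + 4·391 + 1·99 + -2·24 = 6370
  a_9 = 3·6370 + 4·1585 + 1·391 + -2·99 = 25643
  a_10 = 3·25643 + 4·6370 + 1·1585 + -2·391 = 103212
  a_11 = 3·103212 + 4·25643 + 1·6370 + -2·1585 = 415408
  a_12 = 3·415408 + 4·103212 + 1·25643 + -2·6370 = 1671975

3,4,1,-2 ; 1671975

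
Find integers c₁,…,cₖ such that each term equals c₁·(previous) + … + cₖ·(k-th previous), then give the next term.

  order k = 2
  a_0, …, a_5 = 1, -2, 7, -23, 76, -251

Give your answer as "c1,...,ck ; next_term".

-3,1 ; 829

  a_2 = -3·-2 + 1·1 = 7
  a_3 = -3·7 + 1·-2 = -23
  a_4 = -3·-23 + 1·7 = 76
  a_5 = -3·76 + 1·-23 = -251
  a_6 = -3·-251 + 1·76 = 829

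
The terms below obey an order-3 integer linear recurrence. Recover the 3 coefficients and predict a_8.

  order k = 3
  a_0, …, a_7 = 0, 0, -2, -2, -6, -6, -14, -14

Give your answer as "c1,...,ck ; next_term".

1,2,-2 ; -30

  a_3 = 1·-2 + 2·0 + -2·0 = -2
  a_4 = 1·-2 + 2·-2 + -2·0 = -6
  a_5 = 1·-6 + 2·-2 + -2·-2 = -6
  a_6 = 1·-6 + 2·-6 + -2·-2 = -14
  a_7 = 1·-14 + 2·-6 + -2·-6 = -14
  a_8 = 1·-14 + 2·-14 + -2·-6 = -30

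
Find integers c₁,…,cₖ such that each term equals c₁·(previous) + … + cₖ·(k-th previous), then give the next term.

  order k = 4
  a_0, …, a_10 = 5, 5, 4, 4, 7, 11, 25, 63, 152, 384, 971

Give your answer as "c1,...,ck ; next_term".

  a_4 = 2·4 + 1·4 + 2·5 + -3·5 = 7
  a_5 = 2·7 + 1·4 + 2·4 + -3·5 = 11
  a_6 = 2·11 + 1·7 + 2·4 + -3·4 = 25
  a_7 = 2·25 + 1·11 + 2·7 + -3·4 = 63
  a_8 = 2·63 + 1·25 + 2·11 + -3·7 = 152
  a_9 = 2·152 + 1·63 + 2·25 + -3·11 = 384
  a_10 = 2·384 + 1·152 + 2·63 + -3·25 = 971
  a_11 = 2·971 + 1·384 + 2·152 + -3·63 = 2441

2,1,2,-3 ; 2441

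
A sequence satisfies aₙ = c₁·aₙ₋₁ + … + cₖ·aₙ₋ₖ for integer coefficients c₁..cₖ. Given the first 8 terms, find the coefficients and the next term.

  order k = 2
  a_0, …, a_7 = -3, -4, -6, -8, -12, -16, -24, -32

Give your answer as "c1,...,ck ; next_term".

  a_2 = 0·-4 + 2·-3 = -6
  a_3 = 0·-6 + 2·-4 = -8
  a_4 = 0·-8 + 2·-6 = -12
  a_5 = 0·-12 + 2·-8 = -16
  a_6 = 0·-16 + 2·-12 = -24
  a_7 = 0·-24 + 2·-16 = -32
  a_8 = 0·-32 + 2·-24 = -48

0,2 ; -48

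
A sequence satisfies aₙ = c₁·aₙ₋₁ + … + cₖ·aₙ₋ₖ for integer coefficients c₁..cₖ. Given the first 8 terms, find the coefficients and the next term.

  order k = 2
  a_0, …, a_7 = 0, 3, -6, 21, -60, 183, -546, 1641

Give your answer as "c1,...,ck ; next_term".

  a_2 = -2·3 + 3·0 = -6
  a_3 = -2·-6 + 3·3 = 21
  a_4 = -2·21 + 3·-6 = -60
  a_5 = -2·-60 + 3·21 = 183
  a_6 = -2·183 + 3·-60 = -546
  a_7 = -2·-546 + 3·183 = 1641
  a_8 = -2·1641 + 3·-546 = -4920

-2,3 ; -4920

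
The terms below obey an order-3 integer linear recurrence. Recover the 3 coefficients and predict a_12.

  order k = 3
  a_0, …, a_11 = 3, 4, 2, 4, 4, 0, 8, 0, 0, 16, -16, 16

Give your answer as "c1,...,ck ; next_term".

-1,0,2 ; 16

  a_3 = -1·2 + 0·4 + 2·3 = 4
  a_4 = -1·4 + 0·2 + 2·4 = 4
  a_5 = -1·4 + 0·4 + 2·2 = 0
  a_6 = -1·0 + 0·4 + 2·4 = 8
  a_7 = -1·8 + 0·0 + 2·4 = 0
  a_8 = -1·0 + 0·8 + 2·0 = 0
  a_9 = -1·0 + 0·0 + 2·8 = 16
  a_10 = -1·16 + 0·0 + 2·0 = -16
  a_11 = -1·-16 + 0·16 + 2·0 = 16
  a_12 = -1·16 + 0·-16 + 2·16 = 16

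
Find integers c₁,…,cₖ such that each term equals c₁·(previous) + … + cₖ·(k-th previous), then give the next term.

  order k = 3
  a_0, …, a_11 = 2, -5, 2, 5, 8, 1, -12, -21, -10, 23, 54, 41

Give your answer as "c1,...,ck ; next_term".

1,-1,-1 ; -36

  a_3 = 1·2 + -1·-5 + -1·2 = 5
  a_4 = 1·5 + -1·2 + -1·-5 = 8
  a_5 = 1·8 + -1·5 + -1·2 = 1
  a_6 = 1·1 + -1·8 + -1·5 = -12
  a_7 = 1·-12 + -1·1 + -1·8 = -21
  a_8 = 1·-21 + -1·-12 + -1·1 = -10
  a_9 = 1·-10 + -1·-21 + -1·-12 = 23
  a_10 = 1·23 + -1·-10 + -1·-21 = 54
  a_11 = 1·54 + -1·23 + -1·-10 = 41
  a_12 = 1·41 + -1·54 + -1·23 = -36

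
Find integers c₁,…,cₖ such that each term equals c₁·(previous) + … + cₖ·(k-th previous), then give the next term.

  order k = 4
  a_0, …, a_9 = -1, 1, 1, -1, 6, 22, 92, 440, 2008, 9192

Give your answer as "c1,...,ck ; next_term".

4,2,4,-4 ; 42176

  a_4 = 4·-1 + 2·1 + 4·1 + -4·-1 = 6
  a_5 = 4·6 + 2·-1 + 4·1 + -4·1 = 22
  a_6 = 4·22 + 2·6 + 4·-1 + -4·1 = 92
  a_7 = 4·92 + 2·22 + 4·6 + -4·-1 = 440
  a_8 = 4·440 + 2·92 + 4·22 + -4·6 = 2008
  a_9 = 4·2008 + 2·440 + 4·92 + -4·22 = 9192
  a_10 = 4·9192 + 2·2008 + 4·440 + -4·92 = 42176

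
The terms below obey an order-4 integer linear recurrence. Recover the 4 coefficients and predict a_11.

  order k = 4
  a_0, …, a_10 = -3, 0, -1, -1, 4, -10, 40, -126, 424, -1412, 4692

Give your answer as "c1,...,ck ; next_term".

-2,4,-2,-2 ; -15628

  a_4 = -2·-1 + 4·-1 + -2·0 + -2·-3 = 4
  a_5 = -2·4 + 4·-1 + -2·-1 + -2·0 = -10
  a_6 = -2·-10 + 4·4 + -2·-1 + -2·-1 = 40
  a_7 = -2·40 + 4·-10 + -2·4 + -2·-1 = -126
  a_8 = -2·-126 + 4·40 + -2·-10 + -2·4 = 424
  a_9 = -2·424 + 4·-126 + -2·40 + -2·-10 = -1412
  a_10 = -2·-1412 + 4·424 + -2·-126 + -2·40 = 4692
  a_11 = -2·4692 + 4·-1412 + -2·424 + -2·-126 = -15628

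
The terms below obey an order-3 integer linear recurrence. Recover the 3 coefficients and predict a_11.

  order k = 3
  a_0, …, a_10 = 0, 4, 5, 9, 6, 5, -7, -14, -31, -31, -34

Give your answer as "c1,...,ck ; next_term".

  a_3 = 1·5 + 1·4 + -2·0 = 9
  a_4 = 1·9 + 1·5 + -2·4 = 6
  a_5 = 1·6 + 1·9 + -2·5 = 5
  a_6 = 1·5 + 1·6 + -2·9 = -7
  a_7 = 1·-7 + 1·5 + -2·6 = -14
  a_8 = 1·-14 + 1·-7 + -2·5 = -31
  a_9 = 1·-31 + 1·-14 + -2·-7 = -31
  a_10 = 1·-31 + 1·-31 + -2·-14 = -34
  a_11 = 1·-34 + 1·-31 + -2·-31 = -3

1,1,-2 ; -3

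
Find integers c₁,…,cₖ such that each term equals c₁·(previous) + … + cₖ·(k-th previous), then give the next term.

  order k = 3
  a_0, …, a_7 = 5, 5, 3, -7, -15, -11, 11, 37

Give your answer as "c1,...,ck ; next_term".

  a_3 = 1·3 + -1·5 + -1·5 = -7
  a_4 = 1·-7 + -1·3 + -1·5 = -15
  a_5 = 1·-15 + -1·-7 + -1·3 = -11
  a_6 = 1·-11 + -1·-15 + -1·-7 = 11
  a_7 = 1·11 + -1·-11 + -1·-15 = 37
  a_8 = 1·37 + -1·11 + -1·-11 = 37

1,-1,-1 ; 37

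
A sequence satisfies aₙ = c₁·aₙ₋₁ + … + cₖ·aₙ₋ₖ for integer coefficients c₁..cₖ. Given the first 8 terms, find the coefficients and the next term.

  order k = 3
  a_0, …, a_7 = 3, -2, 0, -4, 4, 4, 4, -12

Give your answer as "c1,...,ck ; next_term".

0,-1,-2 ; -12

  a_3 = 0·0 + -1·-2 + -2·3 = -4
  a_4 = 0·-4 + -1·0 + -2·-2 = 4
  a_5 = 0·4 + -1·-4 + -2·0 = 4
  a_6 = 0·4 + -1·4 + -2·-4 = 4
  a_7 = 0·4 + -1·4 + -2·4 = -12
  a_8 = 0·-12 + -1·4 + -2·4 = -12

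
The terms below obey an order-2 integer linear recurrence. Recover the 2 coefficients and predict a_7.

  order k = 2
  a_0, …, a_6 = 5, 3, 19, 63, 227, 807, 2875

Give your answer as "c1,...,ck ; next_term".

  a_2 = 3·3 + 2·5 = 19
  a_3 = 3·19 + 2·3 = 63
  a_4 = 3·63 + 2·19 = 227
  a_5 = 3·227 + 2·63 = 807
  a_6 = 3·807 + 2·227 = 2875
  a_7 = 3·2875 + 2·807 = 10239

3,2 ; 10239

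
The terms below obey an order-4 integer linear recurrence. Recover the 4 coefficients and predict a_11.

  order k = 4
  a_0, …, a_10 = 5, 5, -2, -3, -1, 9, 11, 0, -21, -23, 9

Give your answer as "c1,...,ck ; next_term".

1,-1,-1,1 ; 53

  a_4 = 1·-3 + -1·-2 + -1·5 + 1·5 = -1
  a_5 = 1·-1 + -1·-3 + -1·-2 + 1·5 = 9
  a_6 = 1·9 + -1·-1 + -1·-3 + 1·-2 = 11
  a_7 = 1·11 + -1·9 + -1·-1 + 1·-3 = 0
  a_8 = 1·0 + -1·11 + -1·9 + 1·-1 = -21
  a_9 = 1·-21 + -1·0 + -1·11 + 1·9 = -23
  a_10 = 1·-23 + -1·-21 + -1·0 + 1·11 = 9
  a_11 = 1·9 + -1·-23 + -1·-21 + 1·0 = 53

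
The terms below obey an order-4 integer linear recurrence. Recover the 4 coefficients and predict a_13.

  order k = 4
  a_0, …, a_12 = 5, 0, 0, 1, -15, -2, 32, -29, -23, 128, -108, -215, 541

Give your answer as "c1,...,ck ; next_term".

  a_4 = 0·1 + -2·0 + 2·0 + -3·5 = -15
  a_5 = 0·-15 + -2·1 + 2·0 + -3·0 = -2
  a_6 = 0·-2 + -2·-15 + 2·1 + -3·0 = 32
  a_7 = 0·32 + -2·-2 + 2·-15 + -3·1 = -29
  a_8 = 0·-29 + -2·32 + 2·-2 + -3·-15 = -23
  a_9 = 0·-23 + -2·-29 + 2·32 + -3·-2 = 128
  a_10 = 0·128 + -2·-23 + 2·-29 + -3·32 = -108
  a_11 = 0·-108 + -2·128 + 2·-23 + -3·-29 = -215
  a_12 = 0·-215 + -2·-108 + 2·128 + -3·-23 = 541
  a_13 = 0·541 + -2·-215 + 2·-108 + -3·128 = -170

0,-2,2,-3 ; -170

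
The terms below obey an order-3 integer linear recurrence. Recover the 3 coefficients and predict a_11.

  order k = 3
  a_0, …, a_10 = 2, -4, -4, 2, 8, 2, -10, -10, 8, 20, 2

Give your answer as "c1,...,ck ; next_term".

  a_3 = 0·-4 + -1·-4 + -1·2 = 2
  a_4 = 0·2 + -1·-4 + -1·-4 = 8
  a_5 = 0·8 + -1·2 + -1·-4 = 2
  a_6 = 0·2 + -1·8 + -1·2 = -10
  a_7 = 0·-10 + -1·2 + -1·8 = -10
  a_8 = 0·-10 + -1·-10 + -1·2 = 8
  a_9 = 0·8 + -1·-10 + -1·-10 = 20
  a_10 = 0·20 + -1·8 + -1·-10 = 2
  a_11 = 0·2 + -1·20 + -1·8 = -28

0,-1,-1 ; -28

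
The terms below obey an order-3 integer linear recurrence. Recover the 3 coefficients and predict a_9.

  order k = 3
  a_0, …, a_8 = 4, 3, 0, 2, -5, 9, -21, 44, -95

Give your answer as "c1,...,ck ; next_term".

-1,2,-1 ; 204

  a_3 = -1·0 + 2·3 + -1·4 = 2
  a_4 = -1·2 + 2·0 + -1·3 = -5
  a_5 = -1·-5 + 2·2 + -1·0 = 9
  a_6 = -1·9 + 2·-5 + -1·2 = -21
  a_7 = -1·-21 + 2·9 + -1·-5 = 44
  a_8 = -1·44 + 2·-21 + -1·9 = -95
  a_9 = -1·-95 + 2·44 + -1·-21 = 204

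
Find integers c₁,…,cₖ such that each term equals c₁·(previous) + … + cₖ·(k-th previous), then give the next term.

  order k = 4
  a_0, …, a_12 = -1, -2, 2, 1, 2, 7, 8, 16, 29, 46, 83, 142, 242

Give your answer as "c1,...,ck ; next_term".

1,1,1,-1 ; 421

  a_4 = 1·1 + 1·2 + 1·-2 + -1·-1 = 2
  a_5 = 1·2 + 1·1 + 1·2 + -1·-2 = 7
  a_6 = 1·7 + 1·2 + 1·1 + -1·2 = 8
  a_7 = 1·8 + 1·7 + 1·2 + -1·1 = 16
  a_8 = 1·16 + 1·8 + 1·7 + -1·2 = 29
  a_9 = 1·29 + 1·16 + 1·8 + -1·7 = 46
  a_10 = 1·46 + 1·29 + 1·16 + -1·8 = 83
  a_11 = 1·83 + 1·46 + 1·29 + -1·16 = 142
  a_12 = 1·142 + 1·83 + 1·46 + -1·29 = 242
  a_13 = 1·242 + 1·142 + 1·83 + -1·46 = 421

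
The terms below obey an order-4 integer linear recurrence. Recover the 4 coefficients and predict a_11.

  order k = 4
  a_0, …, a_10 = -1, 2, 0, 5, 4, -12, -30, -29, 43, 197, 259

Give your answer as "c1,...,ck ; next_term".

1,-2,-2,-3 ; -134

  a_4 = 1·5 + -2·0 + -2·2 + -3·-1 = 4
  a_5 = 1·4 + -2·5 + -2·0 + -3·2 = -12
  a_6 = 1·-12 + -2·4 + -2·5 + -3·0 = -30
  a_7 = 1·-30 + -2·-12 + -2·4 + -3·5 = -29
  a_8 = 1·-29 + -2·-30 + -2·-12 + -3·4 = 43
  a_9 = 1·43 + -2·-29 + -2·-30 + -3·-12 = 197
  a_10 = 1·197 + -2·43 + -2·-29 + -3·-30 = 259
  a_11 = 1·259 + -2·197 + -2·43 + -3·-29 = -134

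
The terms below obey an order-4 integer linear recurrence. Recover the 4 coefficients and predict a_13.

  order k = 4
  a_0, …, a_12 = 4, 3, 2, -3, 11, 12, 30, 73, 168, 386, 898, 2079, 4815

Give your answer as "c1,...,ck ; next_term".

  a_4 = 1·-3 + 2·2 + 2·3 + 1·4 = 11
  a_5 = 1·11 + 2·-3 + 2·2 + 1·3 = 12
  a_6 = 1·12 + 2·11 + 2·-3 + 1·2 = 30
  a_7 = 1·30 + 2·12 + 2·11 + 1·-3 = 73
  a_8 = 1·73 + 2·30 + 2·12 + 1·11 = 168
  a_9 = 1·168 + 2·73 + 2·30 + 1·12 = 386
  a_10 = 1·386 + 2·168 + 2·73 + 1·30 = 898
  a_11 = 1·898 + 2·386 + 2·168 + 1·73 = 2079
  a_12 = 1·2079 + 2·898 + 2·386 + 1·168 = 4815
  a_13 = 1·4815 + 2·2079 + 2·898 + 1·386 = 11155

1,2,2,1 ; 11155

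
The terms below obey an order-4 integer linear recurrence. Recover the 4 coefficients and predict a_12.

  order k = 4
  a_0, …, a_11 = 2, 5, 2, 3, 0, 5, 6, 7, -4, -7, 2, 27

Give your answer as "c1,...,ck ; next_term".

1,-1,-1,2 ; 24

  a_4 = 1·3 + -1·2 + -1·5 + 2·2 = 0
  a_5 = 1·0 + -1·3 + -1·2 + 2·5 = 5
  a_6 = 1·5 + -1·0 + -1·3 + 2·2 = 6
  a_7 = 1·6 + -1·5 + -1·0 + 2·3 = 7
  a_8 = 1·7 + -1·6 + -1·5 + 2·0 = -4
  a_9 = 1·-4 + -1·7 + -1·6 + 2·5 = -7
  a_10 = 1·-7 + -1·-4 + -1·7 + 2·6 = 2
  a_11 = 1·2 + -1·-7 + -1·-4 + 2·7 = 27
  a_12 = 1·27 + -1·2 + -1·-7 + 2·-4 = 24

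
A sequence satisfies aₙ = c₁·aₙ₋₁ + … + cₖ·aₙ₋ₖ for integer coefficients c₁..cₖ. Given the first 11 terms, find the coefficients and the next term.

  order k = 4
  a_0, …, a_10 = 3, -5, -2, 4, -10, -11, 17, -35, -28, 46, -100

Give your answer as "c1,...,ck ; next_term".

-1,0,3,3 ; -89

  a_4 = -1·4 + 0·-2 + 3·-5 + 3·3 = -10
  a_5 = -1·-10 + 0·4 + 3·-2 + 3·-5 = -11
  a_6 = -1·-11 + 0·-10 + 3·4 + 3·-2 = 17
  a_7 = -1·17 + 0·-11 + 3·-10 + 3·4 = -35
  a_8 = -1·-35 + 0·17 + 3·-11 + 3·-10 = -28
  a_9 = -1·-28 + 0·-35 + 3·17 + 3·-11 = 46
  a_10 = -1·46 + 0·-28 + 3·-35 + 3·17 = -100
  a_11 = -1·-100 + 0·46 + 3·-28 + 3·-35 = -89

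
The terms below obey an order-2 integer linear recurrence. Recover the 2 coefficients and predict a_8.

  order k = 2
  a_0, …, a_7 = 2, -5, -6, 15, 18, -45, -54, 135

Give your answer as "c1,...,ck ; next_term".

0,-3 ; 162

  a_2 = 0·-5 + -3·2 = -6
  a_3 = 0·-6 + -3·-5 = 15
  a_4 = 0·15 + -3·-6 = 18
  a_5 = 0·18 + -3·15 = -45
  a_6 = 0·-45 + -3·18 = -54
  a_7 = 0·-54 + -3·-45 = 135
  a_8 = 0·135 + -3·-54 = 162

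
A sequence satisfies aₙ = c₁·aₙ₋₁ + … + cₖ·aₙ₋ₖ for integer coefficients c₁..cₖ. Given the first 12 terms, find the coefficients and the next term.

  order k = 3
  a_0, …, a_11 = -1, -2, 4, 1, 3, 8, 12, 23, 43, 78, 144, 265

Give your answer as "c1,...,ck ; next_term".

1,1,1 ; 487

  a_3 = 1·4 + 1·-2 + 1·-1 = 1
  a_4 = 1·1 + 1·4 + 1·-2 = 3
  a_5 = 1·3 + 1·1 + 1·4 = 8
  a_6 = 1·8 + 1·3 + 1·1 = 12
  a_7 = 1·12 + 1·8 + 1·3 = 23
  a_8 = 1·23 + 1·12 + 1·8 = 43
  a_9 = 1·43 + 1·23 + 1·12 = 78
  a_10 = 1·78 + 1·43 + 1·23 = 144
  a_11 = 1·144 + 1·78 + 1·43 = 265
  a_12 = 1·265 + 1·144 + 1·78 = 487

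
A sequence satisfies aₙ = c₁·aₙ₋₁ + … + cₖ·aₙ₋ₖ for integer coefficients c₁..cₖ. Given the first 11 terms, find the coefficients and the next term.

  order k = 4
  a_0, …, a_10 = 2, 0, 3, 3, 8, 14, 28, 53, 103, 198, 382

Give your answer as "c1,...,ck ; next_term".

  a_4 = 1·3 + 1·3 + 1·0 + 1·2 = 8
  a_5 = 1·8 + 1·3 + 1·3 + 1·0 = 14
  a_6 = 1·14 + 1·8 + 1·3 + 1·3 = 28
  a_7 = 1·28 + 1·14 + 1·8 + 1·3 = 53
  a_8 = 1·53 + 1·28 + 1·14 + 1·8 = 103
  a_9 = 1·103 + 1·53 + 1·28 + 1·14 = 198
  a_10 = 1·198 + 1·103 + 1·53 + 1·28 = 382
  a_11 = 1·382 + 1·198 + 1·103 + 1·53 = 736

1,1,1,1 ; 736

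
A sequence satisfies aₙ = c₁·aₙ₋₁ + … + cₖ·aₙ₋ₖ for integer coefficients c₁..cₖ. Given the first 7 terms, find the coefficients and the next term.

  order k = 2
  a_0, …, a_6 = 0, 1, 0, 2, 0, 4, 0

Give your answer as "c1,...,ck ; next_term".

0,2 ; 8

  a_2 = 0·1 + 2·0 = 0
  a_3 = 0·0 + 2·1 = 2
  a_4 = 0·2 + 2·0 = 0
  a_5 = 0·0 + 2·2 = 4
  a_6 = 0·4 + 2·0 = 0
  a_7 = 0·0 + 2·4 = 8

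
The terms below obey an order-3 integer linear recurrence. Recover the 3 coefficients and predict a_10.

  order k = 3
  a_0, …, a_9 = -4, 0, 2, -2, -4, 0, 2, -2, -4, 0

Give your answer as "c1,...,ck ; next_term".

1,-1,1 ; 2

  a_3 = 1·2 + -1·0 + 1·-4 = -2
  a_4 = 1·-2 + -1·2 + 1·0 = -4
  a_5 = 1·-4 + -1·-2 + 1·2 = 0
  a_6 = 1·0 + -1·-4 + 1·-2 = 2
  a_7 = 1·2 + -1·0 + 1·-4 = -2
  a_8 = 1·-2 + -1·2 + 1·0 = -4
  a_9 = 1·-4 + -1·-2 + 1·2 = 0
  a_10 = 1·0 + -1·-4 + 1·-2 = 2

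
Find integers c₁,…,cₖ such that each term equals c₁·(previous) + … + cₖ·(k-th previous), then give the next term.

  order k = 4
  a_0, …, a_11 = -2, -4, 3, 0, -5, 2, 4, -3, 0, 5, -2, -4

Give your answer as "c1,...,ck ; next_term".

1,-1,1,-1 ; 3

  a_4 = 1·0 + -1·3 + 1·-4 + -1·-2 = -5
  a_5 = 1·-5 + -1·0 + 1·3 + -1·-4 = 2
  a_6 = 1·2 + -1·-5 + 1·0 + -1·3 = 4
  a_7 = 1·4 + -1·2 + 1·-5 + -1·0 = -3
  a_8 = 1·-3 + -1·4 + 1·2 + -1·-5 = 0
  a_9 = 1·0 + -1·-3 + 1·4 + -1·2 = 5
  a_10 = 1·5 + -1·0 + 1·-3 + -1·4 = -2
  a_11 = 1·-2 + -1·5 + 1·0 + -1·-3 = -4
  a_12 = 1·-4 + -1·-2 + 1·5 + -1·0 = 3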